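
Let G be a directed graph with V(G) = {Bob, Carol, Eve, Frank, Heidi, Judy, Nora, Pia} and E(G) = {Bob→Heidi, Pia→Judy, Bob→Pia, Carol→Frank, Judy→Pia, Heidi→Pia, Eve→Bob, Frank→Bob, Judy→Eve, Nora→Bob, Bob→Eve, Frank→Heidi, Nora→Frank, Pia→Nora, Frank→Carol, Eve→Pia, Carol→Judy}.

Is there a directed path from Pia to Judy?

Yes

Explore from Pia.
Distance 1: reach Judy, Nora.
Found Judy.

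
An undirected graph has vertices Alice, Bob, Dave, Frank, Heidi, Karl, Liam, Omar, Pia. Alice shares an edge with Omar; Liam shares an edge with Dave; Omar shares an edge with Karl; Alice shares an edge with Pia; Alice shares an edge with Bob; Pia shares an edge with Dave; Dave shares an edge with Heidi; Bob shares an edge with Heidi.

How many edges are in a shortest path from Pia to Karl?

Distance 0: Pia.
Distance 1: Alice, Dave.
Distance 2: Bob, Heidi, Liam, Omar.
Distance 3: Karl — contains Karl.

3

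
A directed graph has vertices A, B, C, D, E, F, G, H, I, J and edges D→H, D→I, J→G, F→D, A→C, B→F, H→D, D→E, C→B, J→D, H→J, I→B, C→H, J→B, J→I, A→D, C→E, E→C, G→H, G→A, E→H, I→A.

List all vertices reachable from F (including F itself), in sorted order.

A, B, C, D, E, F, G, H, I, J

Start at F.
Its neighbours: D.
Then their neighbours: E, H, I.
Then next layer: A, B, C, J.
Then next layer: G.
Every vertex is now reached.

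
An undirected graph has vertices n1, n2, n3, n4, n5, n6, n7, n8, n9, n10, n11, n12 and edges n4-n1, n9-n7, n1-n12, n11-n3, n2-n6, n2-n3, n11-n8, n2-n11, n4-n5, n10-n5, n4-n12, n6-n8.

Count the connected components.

From n1: component {n1, n4, n5, n10, n12}.
From n2: component {n2, n3, n6, n8, n11}.
From n7: component {n7, n9}.
That's 3 components.

3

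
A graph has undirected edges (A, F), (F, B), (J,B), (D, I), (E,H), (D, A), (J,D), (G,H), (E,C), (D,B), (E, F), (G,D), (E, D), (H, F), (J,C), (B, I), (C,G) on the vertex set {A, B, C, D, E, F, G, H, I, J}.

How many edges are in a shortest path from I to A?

Distance 0: I.
Distance 1: B, D.
Distance 2: A, E, F, G, J — contains A.

2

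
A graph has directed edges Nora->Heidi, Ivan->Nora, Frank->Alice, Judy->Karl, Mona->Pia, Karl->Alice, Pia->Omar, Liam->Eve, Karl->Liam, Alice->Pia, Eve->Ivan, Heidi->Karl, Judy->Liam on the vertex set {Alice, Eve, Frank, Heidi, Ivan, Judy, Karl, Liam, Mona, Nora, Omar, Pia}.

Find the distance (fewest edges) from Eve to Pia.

6

Distance 0: Eve.
Distance 1: Ivan.
Distance 2: Nora.
Distance 3: Heidi.
Distance 4: Karl.
Distance 5: Alice, Liam.
Distance 6: Pia — contains Pia.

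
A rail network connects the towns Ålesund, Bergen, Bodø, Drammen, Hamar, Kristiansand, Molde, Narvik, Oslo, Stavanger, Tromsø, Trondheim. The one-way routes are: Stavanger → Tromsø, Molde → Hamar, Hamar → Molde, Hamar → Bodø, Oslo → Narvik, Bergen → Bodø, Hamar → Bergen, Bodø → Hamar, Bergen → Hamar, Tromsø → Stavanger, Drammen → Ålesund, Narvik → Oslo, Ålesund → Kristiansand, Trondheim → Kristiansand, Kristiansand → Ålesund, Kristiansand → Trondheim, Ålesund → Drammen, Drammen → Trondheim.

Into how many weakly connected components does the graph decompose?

From Ålesund: component {Ålesund, Drammen, Kristiansand, Trondheim}.
From Bergen: component {Bergen, Bodø, Hamar, Molde}.
From Narvik: component {Narvik, Oslo}.
From Stavanger: component {Stavanger, Tromsø}.
That's 4 components.

4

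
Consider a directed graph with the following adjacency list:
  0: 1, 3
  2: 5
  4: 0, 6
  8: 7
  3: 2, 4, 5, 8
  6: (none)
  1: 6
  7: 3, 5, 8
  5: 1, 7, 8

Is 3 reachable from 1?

No

Explore from 1.
Distance 1: reach 6.
The search from 1 is exhausted; no directed path reaches 3.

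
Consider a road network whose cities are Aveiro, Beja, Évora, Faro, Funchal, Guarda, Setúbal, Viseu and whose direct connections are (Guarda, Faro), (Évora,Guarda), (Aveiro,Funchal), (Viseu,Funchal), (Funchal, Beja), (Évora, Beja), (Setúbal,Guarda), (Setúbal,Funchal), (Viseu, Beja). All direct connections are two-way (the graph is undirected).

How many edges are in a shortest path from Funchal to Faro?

3

Distance 0: Funchal.
Distance 1: Aveiro, Beja, Setúbal, Viseu.
Distance 2: Évora, Guarda.
Distance 3: Faro — contains Faro.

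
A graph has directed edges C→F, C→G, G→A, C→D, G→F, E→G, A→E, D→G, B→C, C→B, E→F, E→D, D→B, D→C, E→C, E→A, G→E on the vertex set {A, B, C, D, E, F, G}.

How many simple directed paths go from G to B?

8

G→A→E→C→B
G→A→E→C→D→B
G→A→E→D→B
G→A→E→D→C→B
G→E→C→B
G→E→C→D→B
G→E→D→B
G→E→D→C→B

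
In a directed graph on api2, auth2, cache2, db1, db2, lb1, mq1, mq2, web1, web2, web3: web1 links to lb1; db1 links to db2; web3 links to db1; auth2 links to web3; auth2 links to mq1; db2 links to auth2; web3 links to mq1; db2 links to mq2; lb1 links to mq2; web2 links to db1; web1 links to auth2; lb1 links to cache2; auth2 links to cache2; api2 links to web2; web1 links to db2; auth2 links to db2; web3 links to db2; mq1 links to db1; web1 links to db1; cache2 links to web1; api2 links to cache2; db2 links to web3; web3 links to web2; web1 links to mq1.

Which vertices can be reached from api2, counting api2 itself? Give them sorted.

api2, auth2, cache2, db1, db2, lb1, mq1, mq2, web1, web2, web3

Start at api2.
Its neighbours: cache2, web2.
Then their neighbours: db1, web1.
Then next layer: auth2, db2, lb1, mq1.
Then next layer: mq2, web3.
Every vertex is now reached.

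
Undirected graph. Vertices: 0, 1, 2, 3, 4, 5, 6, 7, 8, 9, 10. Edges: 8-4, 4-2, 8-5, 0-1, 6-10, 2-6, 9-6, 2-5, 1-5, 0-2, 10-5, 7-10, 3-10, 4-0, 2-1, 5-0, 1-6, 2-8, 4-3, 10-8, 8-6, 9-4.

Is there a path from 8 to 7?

Explore from 8.
Distance 1: reach 2, 4, 5, 6, 10.
Distance 2: reach 0, 1, 3, 7, 9.
Found 7.

Yes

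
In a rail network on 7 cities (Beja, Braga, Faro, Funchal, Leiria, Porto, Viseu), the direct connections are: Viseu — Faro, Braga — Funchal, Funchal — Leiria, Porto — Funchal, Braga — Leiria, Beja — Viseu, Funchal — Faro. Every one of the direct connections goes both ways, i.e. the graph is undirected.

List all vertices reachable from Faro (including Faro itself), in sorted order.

Beja, Braga, Faro, Funchal, Leiria, Porto, Viseu

Start at Faro.
Its neighbours: Funchal, Viseu.
Then their neighbours: Beja, Braga, Leiria, Porto.
Every vertex is now reached.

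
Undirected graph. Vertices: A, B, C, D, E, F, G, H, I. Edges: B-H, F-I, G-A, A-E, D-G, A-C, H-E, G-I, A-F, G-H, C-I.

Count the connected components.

1

From A: component {A, B, C, D, E, F, G, H, I}.
That's 1 component.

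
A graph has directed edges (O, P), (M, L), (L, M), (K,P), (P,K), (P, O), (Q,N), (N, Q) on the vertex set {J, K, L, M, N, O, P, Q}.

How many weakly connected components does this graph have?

4

From J: component {J}.
From K: component {K, O, P}.
From L: component {L, M}.
From N: component {N, Q}.
That's 4 components.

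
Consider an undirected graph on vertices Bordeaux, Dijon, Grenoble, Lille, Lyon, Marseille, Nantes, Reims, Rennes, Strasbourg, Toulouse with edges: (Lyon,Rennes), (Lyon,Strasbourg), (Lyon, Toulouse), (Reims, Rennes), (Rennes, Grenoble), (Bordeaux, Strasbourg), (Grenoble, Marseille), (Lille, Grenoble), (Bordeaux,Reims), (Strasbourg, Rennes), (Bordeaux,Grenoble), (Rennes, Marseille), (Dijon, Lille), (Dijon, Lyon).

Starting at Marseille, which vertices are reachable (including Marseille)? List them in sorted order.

Start at Marseille.
Its neighbours: Grenoble, Rennes.
Then their neighbours: Bordeaux, Lille, Lyon, Reims, Strasbourg.
Then next layer: Dijon, Toulouse.
Nothing further is reachable.

Bordeaux, Dijon, Grenoble, Lille, Lyon, Marseille, Reims, Rennes, Strasbourg, Toulouse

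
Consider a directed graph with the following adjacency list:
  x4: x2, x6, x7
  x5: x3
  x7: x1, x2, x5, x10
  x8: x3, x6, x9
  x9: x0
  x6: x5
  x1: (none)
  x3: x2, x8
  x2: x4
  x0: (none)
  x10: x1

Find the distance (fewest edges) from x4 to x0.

6

Distance 0: x4.
Distance 1: x2, x6, x7.
Distance 2: x1, x5, x10.
Distance 3: x3.
Distance 4: x8.
Distance 5: x9.
Distance 6: x0 — contains x0.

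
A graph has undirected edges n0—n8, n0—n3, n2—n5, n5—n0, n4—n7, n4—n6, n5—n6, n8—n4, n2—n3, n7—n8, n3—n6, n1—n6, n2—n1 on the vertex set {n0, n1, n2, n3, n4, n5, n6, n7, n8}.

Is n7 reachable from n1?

Yes

Explore from n1.
Distance 1: reach n2, n6.
Distance 2: reach n3, n4, n5.
Distance 3: reach n0, n7, n8.
Found n7.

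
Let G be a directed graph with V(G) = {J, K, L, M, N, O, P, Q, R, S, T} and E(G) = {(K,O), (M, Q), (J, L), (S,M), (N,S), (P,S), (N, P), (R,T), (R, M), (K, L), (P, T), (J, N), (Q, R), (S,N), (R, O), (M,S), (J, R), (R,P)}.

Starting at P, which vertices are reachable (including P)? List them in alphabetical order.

Start at P.
Its neighbours: S, T.
Then their neighbours: M, N.
Then next layer: Q.
Then next layer: R.
Then next layer: O.
Nothing further is reachable.

M, N, O, P, Q, R, S, T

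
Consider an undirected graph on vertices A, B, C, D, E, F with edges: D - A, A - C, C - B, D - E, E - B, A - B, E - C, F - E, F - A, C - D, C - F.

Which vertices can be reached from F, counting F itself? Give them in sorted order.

Start at F.
Its neighbours: A, C, E.
Then their neighbours: B, D.
Every vertex is now reached.

A, B, C, D, E, F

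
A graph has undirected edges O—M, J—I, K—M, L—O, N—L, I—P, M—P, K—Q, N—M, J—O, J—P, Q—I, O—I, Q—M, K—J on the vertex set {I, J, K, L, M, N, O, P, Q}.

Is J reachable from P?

Yes

Explore from P.
Distance 1: reach I, J, M.
Found J.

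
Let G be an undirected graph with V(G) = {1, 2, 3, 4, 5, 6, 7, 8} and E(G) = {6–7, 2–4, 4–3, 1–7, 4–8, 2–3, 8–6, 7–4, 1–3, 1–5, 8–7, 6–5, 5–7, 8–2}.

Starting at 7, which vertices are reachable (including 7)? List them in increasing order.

1, 2, 3, 4, 5, 6, 7, 8

Start at 7.
Its neighbours: 1, 4, 5, 6, 8.
Then their neighbours: 2, 3.
Every vertex is now reached.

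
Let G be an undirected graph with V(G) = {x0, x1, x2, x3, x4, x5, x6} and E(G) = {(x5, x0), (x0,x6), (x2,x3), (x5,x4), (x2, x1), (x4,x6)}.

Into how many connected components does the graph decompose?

From x0: component {x0, x4, x5, x6}.
From x1: component {x1, x2, x3}.
That's 2 components.

2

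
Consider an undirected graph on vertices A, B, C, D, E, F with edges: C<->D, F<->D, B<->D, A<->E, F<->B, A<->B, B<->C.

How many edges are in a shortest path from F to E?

Distance 0: F.
Distance 1: B, D.
Distance 2: A, C.
Distance 3: E — contains E.

3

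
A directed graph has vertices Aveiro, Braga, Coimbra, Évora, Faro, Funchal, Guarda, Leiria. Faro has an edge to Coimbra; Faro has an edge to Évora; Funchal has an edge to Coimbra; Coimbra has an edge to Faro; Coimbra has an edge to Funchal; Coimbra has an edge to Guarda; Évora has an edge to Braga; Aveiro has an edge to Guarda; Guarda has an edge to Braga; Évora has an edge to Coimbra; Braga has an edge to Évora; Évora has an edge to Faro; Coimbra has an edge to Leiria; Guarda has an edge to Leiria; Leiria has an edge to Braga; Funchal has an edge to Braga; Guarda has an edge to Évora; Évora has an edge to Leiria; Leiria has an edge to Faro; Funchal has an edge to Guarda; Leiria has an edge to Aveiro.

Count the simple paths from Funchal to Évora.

14

Funchal→Braga→Évora
Funchal→Coimbra→Faro→Évora
Funchal→Coimbra→Guarda→Braga→Évora
Funchal→Coimbra→Guarda→Évora
Funchal→Coimbra→Guarda→Leiria→Braga→Évora
Funchal→Coimbra→Guarda→Leiria→Faro→Évora
Funchal→Coimbra→Leiria→Aveiro→Guarda→Braga→Évora
Funchal→Coimbra→Leiria→Aveiro→Guarda→Évora
Funchal→Coimbra→Leiria→Braga→Évora
Funchal→Coimbra→Leiria→Faro→Évora
Funchal→Guarda→Braga→Évora
Funchal→Guarda→Évora
Funchal→Guarda→Leiria→Braga→Évora
Funchal→Guarda→Leiria→Faro→Évora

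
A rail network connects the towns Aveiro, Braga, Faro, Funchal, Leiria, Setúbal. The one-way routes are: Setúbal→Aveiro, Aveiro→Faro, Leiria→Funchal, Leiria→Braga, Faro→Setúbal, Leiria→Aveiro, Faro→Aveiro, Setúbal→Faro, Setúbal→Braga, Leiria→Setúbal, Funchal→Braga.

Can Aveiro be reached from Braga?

Braga has no outgoing edges, so nothing is reachable from it.

No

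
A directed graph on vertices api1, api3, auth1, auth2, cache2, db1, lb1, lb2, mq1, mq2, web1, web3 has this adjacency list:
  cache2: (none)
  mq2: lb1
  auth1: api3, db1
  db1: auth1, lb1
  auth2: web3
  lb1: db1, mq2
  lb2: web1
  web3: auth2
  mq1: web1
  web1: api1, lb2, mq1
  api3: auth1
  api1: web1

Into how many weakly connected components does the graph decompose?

4

From api1: component {api1, lb2, mq1, web1}.
From api3: component {api3, auth1, db1, lb1, mq2}.
From auth2: component {auth2, web3}.
From cache2: component {cache2}.
That's 4 components.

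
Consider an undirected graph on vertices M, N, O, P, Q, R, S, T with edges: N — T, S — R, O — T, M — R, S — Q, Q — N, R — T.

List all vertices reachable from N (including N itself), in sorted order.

Start at N.
Its neighbours: Q, T.
Then their neighbours: O, R, S.
Then next layer: M.
Nothing further is reachable.

M, N, O, Q, R, S, T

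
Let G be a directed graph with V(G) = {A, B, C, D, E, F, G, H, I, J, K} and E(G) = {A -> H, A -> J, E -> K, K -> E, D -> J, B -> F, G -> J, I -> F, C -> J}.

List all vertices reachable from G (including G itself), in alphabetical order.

Start at G.
Its neighbours: J.
Nothing further is reachable.

G, J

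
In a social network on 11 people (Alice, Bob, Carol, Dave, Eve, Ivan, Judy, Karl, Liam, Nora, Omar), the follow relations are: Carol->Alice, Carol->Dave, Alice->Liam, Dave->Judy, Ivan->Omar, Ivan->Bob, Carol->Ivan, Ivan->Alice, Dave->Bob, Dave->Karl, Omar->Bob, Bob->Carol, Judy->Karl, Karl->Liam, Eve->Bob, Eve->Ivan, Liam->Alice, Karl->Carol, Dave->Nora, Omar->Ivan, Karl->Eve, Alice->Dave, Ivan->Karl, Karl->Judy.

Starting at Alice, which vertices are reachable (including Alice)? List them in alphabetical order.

Alice, Bob, Carol, Dave, Eve, Ivan, Judy, Karl, Liam, Nora, Omar

Start at Alice.
Its neighbours: Dave, Liam.
Then their neighbours: Bob, Judy, Karl, Nora.
Then next layer: Carol, Eve.
Then next layer: Ivan.
Then next layer: Omar.
Every vertex is now reached.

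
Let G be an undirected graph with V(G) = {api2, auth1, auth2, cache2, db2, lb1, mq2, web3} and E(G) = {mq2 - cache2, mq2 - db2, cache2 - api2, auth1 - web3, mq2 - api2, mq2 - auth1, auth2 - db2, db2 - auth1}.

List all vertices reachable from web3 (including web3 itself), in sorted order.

Start at web3.
Its neighbours: auth1.
Then their neighbours: db2, mq2.
Then next layer: api2, auth2, cache2.
Nothing further is reachable.

api2, auth1, auth2, cache2, db2, mq2, web3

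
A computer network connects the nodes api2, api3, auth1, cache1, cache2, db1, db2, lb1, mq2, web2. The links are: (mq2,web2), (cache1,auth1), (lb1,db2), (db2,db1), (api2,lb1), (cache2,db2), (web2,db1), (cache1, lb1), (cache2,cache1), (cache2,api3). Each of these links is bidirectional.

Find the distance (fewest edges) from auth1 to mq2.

Distance 0: auth1.
Distance 1: cache1.
Distance 2: cache2, lb1.
Distance 3: api2, api3, db2.
Distance 4: db1.
Distance 5: web2.
Distance 6: mq2 — contains mq2.

6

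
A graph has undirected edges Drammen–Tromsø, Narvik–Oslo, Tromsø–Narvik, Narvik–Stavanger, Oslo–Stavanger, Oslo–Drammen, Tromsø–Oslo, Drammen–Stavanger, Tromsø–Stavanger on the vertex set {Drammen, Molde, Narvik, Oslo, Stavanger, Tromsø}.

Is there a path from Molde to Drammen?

No

Molde has no edges, so nothing is reachable from it.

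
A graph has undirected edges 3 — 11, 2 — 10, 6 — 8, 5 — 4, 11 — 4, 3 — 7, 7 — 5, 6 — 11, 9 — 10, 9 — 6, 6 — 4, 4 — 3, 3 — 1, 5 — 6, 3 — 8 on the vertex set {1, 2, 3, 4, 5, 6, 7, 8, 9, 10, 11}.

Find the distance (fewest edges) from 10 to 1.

Distance 0: 10.
Distance 1: 2, 9.
Distance 2: 6.
Distance 3: 4, 5, 8, 11.
Distance 4: 3, 7.
Distance 5: 1 — contains 1.

5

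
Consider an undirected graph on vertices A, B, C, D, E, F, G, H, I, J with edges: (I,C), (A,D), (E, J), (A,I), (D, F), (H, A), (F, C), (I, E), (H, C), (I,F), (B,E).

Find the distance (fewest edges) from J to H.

4

Distance 0: J.
Distance 1: E.
Distance 2: B, I.
Distance 3: A, C, F.
Distance 4: D, H — contains H.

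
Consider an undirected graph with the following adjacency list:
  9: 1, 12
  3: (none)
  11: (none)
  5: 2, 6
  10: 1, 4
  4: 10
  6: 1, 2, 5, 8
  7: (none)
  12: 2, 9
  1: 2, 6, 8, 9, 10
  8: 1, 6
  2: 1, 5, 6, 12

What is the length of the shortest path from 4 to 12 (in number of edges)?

4

Distance 0: 4.
Distance 1: 10.
Distance 2: 1.
Distance 3: 2, 6, 8, 9.
Distance 4: 5, 12 — contains 12.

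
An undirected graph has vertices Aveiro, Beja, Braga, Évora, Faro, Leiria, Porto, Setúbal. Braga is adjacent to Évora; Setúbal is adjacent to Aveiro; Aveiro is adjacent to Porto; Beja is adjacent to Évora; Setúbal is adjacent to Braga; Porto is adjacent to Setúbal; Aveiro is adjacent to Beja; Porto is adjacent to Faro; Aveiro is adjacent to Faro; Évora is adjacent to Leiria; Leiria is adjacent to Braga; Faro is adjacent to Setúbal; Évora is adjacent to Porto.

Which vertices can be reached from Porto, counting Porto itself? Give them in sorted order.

Aveiro, Beja, Braga, Évora, Faro, Leiria, Porto, Setúbal

Start at Porto.
Its neighbours: Aveiro, Évora, Faro, Setúbal.
Then their neighbours: Beja, Braga, Leiria.
Every vertex is now reached.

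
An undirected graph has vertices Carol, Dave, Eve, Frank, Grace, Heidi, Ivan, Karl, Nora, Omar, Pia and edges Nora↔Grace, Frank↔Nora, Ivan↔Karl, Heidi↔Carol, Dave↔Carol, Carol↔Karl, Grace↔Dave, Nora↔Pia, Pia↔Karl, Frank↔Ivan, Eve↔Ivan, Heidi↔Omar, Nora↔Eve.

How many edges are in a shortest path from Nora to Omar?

5

Distance 0: Nora.
Distance 1: Eve, Frank, Grace, Pia.
Distance 2: Dave, Ivan, Karl.
Distance 3: Carol.
Distance 4: Heidi.
Distance 5: Omar — contains Omar.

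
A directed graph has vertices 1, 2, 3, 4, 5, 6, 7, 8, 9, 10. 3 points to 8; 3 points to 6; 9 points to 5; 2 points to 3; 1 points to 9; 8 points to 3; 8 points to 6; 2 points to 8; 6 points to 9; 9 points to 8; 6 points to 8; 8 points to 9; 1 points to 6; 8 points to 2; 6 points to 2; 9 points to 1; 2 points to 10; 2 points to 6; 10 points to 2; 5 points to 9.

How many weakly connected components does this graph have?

From 1: component {1, 2, 3, 5, 6, 8, 9, 10}.
From 4: component {4}.
From 7: component {7}.
That's 3 components.

3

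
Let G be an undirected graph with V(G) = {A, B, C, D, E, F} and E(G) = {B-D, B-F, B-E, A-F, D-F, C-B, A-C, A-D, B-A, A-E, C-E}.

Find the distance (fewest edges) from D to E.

2

Distance 0: D.
Distance 1: A, B, F.
Distance 2: C, E — contains E.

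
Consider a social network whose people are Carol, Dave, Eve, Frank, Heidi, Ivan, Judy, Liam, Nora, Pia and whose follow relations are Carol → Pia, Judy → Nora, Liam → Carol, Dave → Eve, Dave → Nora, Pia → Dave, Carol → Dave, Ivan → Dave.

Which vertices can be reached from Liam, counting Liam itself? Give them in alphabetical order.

Start at Liam.
Its neighbours: Carol.
Then their neighbours: Dave, Pia.
Then next layer: Eve, Nora.
Nothing further is reachable.

Carol, Dave, Eve, Liam, Nora, Pia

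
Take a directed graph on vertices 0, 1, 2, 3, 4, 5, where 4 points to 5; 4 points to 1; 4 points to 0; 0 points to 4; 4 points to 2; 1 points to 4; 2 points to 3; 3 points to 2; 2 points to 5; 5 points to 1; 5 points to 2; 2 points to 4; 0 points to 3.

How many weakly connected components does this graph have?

1

From 0: component {0, 1, 2, 3, 4, 5}.
That's 1 component.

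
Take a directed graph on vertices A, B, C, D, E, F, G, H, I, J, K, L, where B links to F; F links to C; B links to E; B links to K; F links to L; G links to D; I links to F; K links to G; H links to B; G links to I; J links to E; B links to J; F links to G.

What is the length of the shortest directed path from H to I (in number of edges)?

4

Distance 0: H.
Distance 1: B.
Distance 2: E, F, J, K.
Distance 3: C, G, L.
Distance 4: D, I — contains I.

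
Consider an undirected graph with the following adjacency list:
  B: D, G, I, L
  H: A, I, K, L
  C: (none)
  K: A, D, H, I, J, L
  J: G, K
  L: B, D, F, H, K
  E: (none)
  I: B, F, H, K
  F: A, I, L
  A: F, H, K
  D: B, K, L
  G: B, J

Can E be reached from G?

Explore from G.
Distance 1: reach B, J.
Distance 2: reach D, I, K, L.
Distance 3: reach A, F, H.
The search is exhausted without reaching E; it lies in a different component.

No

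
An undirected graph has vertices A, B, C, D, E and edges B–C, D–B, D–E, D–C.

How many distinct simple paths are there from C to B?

2

C–B
C–D–B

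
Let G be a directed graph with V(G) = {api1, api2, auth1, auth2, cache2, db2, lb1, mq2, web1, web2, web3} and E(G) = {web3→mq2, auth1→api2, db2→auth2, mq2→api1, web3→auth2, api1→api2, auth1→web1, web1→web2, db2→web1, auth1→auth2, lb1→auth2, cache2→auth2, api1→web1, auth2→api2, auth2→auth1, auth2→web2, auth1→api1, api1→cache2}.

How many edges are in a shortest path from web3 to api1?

Distance 0: web3.
Distance 1: auth2, mq2.
Distance 2: api1, api2, auth1, web2 — contains api1.

2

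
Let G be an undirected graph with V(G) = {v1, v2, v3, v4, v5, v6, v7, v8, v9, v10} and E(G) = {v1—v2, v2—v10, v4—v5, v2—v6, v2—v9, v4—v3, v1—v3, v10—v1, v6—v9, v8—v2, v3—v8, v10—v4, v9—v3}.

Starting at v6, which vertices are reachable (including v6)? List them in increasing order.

v1, v2, v3, v4, v5, v6, v8, v9, v10

Start at v6.
Its neighbours: v2, v9.
Then their neighbours: v1, v3, v8, v10.
Then next layer: v4.
Then next layer: v5.
Nothing further is reachable.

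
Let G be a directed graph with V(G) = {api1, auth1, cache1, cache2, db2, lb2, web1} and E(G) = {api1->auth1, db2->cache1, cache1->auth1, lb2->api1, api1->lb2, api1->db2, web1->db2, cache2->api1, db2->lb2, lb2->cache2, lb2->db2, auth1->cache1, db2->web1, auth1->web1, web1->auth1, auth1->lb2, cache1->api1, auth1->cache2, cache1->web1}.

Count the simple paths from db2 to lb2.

10

db2→cache1→api1→auth1→lb2
db2→cache1→api1→lb2
db2→cache1→auth1→cache2→api1→lb2
db2→cache1→auth1→lb2
db2→cache1→web1→auth1→cache2→api1→lb2
db2→cache1→web1→auth1→lb2
db2→lb2
db2→web1→auth1→cache1→api1→lb2
db2→web1→auth1→cache2→api1→lb2
db2→web1→auth1→lb2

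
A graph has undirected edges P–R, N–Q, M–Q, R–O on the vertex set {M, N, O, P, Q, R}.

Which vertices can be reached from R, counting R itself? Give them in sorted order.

Start at R.
Its neighbours: O, P.
Nothing further is reachable.

O, P, R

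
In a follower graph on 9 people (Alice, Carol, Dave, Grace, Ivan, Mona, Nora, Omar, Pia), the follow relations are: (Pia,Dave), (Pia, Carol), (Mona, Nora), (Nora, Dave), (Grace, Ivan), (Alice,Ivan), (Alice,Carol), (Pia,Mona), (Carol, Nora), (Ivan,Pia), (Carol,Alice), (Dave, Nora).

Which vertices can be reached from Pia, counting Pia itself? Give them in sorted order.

Start at Pia.
Its neighbours: Carol, Dave, Mona.
Then their neighbours: Alice, Nora.
Then next layer: Ivan.
Nothing further is reachable.

Alice, Carol, Dave, Ivan, Mona, Nora, Pia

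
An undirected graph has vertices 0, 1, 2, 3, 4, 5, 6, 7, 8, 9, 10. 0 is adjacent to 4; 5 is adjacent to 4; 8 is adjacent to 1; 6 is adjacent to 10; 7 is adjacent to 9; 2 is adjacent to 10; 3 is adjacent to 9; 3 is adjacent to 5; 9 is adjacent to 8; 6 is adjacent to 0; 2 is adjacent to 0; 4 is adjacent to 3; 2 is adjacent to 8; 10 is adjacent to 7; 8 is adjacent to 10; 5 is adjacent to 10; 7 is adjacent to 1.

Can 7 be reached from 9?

Explore from 9.
Distance 1: reach 3, 7, 8.
Found 7.

Yes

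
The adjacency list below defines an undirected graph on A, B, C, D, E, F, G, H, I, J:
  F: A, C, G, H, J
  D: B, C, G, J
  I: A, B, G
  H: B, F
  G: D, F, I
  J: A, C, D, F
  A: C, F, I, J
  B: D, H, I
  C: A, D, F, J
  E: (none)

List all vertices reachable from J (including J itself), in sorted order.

Start at J.
Its neighbours: A, C, D, F.
Then their neighbours: B, G, H, I.
Nothing further is reachable.

A, B, C, D, F, G, H, I, J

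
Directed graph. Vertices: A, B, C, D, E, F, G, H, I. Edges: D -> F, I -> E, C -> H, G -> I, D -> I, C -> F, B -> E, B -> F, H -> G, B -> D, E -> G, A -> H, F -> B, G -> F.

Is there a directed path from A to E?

Explore from A.
Distance 1: reach H.
Distance 2: reach G.
Distance 3: reach F, I.
Distance 4: reach B, E.
Found E.

Yes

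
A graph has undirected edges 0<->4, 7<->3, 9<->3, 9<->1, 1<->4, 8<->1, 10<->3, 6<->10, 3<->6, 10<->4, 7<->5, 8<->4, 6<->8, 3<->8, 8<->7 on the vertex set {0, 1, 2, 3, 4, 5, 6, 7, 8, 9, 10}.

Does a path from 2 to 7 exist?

No

2 has no edges, so nothing is reachable from it.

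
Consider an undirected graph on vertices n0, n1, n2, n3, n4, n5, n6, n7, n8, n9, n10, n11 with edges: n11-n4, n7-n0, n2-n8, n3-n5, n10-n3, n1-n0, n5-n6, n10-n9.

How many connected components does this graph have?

From n0: component {n0, n1, n7}.
From n2: component {n2, n8}.
From n3: component {n3, n5, n6, n9, n10}.
From n4: component {n4, n11}.
That's 4 components.

4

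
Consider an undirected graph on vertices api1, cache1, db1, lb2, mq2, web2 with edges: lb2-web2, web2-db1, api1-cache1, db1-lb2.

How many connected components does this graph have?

3

From api1: component {api1, cache1}.
From db1: component {db1, lb2, web2}.
From mq2: component {mq2}.
That's 3 components.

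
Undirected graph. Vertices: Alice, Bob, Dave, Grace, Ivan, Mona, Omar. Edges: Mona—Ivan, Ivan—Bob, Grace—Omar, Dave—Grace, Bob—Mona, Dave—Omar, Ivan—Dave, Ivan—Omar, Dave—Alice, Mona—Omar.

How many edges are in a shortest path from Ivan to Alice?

2

Distance 0: Ivan.
Distance 1: Bob, Dave, Mona, Omar.
Distance 2: Alice, Grace — contains Alice.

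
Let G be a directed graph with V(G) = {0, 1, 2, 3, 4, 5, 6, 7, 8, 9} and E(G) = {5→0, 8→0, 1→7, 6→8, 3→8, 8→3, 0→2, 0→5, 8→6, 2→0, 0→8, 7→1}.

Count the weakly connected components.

4

From 0: component {0, 2, 3, 5, 6, 8}.
From 1: component {1, 7}.
From 4: component {4}.
From 9: component {9}.
That's 4 components.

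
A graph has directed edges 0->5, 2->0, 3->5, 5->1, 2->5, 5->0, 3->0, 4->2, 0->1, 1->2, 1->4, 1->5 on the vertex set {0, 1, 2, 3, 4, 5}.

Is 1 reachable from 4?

Explore from 4.
Distance 1: reach 2.
Distance 2: reach 0, 5.
Distance 3: reach 1.
Found 1.

Yes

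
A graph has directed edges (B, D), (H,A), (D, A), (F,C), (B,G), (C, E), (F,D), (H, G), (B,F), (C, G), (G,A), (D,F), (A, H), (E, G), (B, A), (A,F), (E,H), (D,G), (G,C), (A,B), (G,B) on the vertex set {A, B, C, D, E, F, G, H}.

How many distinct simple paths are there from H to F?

H→A→B→D→F
H→A→B→F
H→A→F
H→G→A→B→D→F
H→G→A→B→F
H→G→A→F
H→G→B→A→F
H→G→B→D→A→F
H→G→B→D→F
H→G→B→F

10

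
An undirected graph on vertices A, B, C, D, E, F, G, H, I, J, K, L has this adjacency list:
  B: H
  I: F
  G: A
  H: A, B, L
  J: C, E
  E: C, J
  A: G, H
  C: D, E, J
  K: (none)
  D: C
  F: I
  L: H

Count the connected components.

From A: component {A, B, G, H, L}.
From C: component {C, D, E, J}.
From F: component {F, I}.
From K: component {K}.
That's 4 components.

4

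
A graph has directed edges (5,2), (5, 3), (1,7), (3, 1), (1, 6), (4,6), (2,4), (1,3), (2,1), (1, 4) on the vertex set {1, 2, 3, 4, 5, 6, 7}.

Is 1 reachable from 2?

Explore from 2.
Distance 1: reach 1, 4.
Found 1.

Yes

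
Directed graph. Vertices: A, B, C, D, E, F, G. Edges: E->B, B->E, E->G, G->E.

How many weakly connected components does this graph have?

5

From A: component {A}.
From B: component {B, E, G}.
From C: component {C}.
From D: component {D}.
From F: component {F}.
That's 5 components.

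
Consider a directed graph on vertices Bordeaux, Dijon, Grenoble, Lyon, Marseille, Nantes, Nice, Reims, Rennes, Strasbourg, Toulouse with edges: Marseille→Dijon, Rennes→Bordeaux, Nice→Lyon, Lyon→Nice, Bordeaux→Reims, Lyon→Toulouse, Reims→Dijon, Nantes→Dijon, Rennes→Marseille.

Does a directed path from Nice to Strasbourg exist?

No

Explore from Nice.
Distance 1: reach Lyon.
Distance 2: reach Toulouse.
The search from Nice is exhausted; no directed path reaches Strasbourg.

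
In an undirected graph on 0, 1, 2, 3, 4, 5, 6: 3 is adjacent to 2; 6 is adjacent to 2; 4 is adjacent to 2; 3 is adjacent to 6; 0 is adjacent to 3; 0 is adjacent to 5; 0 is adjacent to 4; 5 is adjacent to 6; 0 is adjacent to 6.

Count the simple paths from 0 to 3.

0–3
0–4–2–3
0–4–2–6–3
0–5–6–2–3
0–5–6–3
0–6–2–3
0–6–3

7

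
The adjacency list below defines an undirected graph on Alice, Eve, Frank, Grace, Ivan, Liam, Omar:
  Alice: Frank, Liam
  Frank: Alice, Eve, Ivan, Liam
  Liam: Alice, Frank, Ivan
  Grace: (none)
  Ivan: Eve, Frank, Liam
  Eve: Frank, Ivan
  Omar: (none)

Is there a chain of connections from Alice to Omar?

Explore from Alice.
Distance 1: reach Frank, Liam.
Distance 2: reach Eve, Ivan.
The search is exhausted without reaching Omar; it lies in a different component.

No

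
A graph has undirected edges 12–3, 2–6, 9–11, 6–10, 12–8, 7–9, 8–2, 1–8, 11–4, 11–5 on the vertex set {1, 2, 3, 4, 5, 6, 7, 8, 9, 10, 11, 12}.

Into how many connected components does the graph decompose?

From 1: component {1, 2, 3, 6, 8, 10, 12}.
From 4: component {4, 5, 7, 9, 11}.
That's 2 components.

2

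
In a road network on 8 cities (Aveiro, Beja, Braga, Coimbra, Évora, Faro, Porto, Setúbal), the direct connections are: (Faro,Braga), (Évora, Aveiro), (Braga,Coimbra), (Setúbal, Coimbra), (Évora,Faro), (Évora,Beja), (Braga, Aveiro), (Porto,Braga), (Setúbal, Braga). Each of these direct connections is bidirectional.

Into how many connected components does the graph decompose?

From Aveiro: component {Aveiro, Beja, Braga, Coimbra, Évora, Faro, Porto, Setúbal}.
That's 1 component.

1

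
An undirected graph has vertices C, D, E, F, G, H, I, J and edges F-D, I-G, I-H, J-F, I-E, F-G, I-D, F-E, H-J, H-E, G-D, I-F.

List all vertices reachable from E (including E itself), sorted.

Start at E.
Its neighbours: F, H, I.
Then their neighbours: D, G, J.
Nothing further is reachable.

D, E, F, G, H, I, J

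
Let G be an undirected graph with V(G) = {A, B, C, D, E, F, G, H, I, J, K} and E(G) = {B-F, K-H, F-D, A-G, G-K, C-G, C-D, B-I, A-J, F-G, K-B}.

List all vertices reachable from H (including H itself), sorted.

Start at H.
Its neighbours: K.
Then their neighbours: B, G.
Then next layer: A, C, F, I.
Then next layer: D, J.
Nothing further is reachable.

A, B, C, D, F, G, H, I, J, K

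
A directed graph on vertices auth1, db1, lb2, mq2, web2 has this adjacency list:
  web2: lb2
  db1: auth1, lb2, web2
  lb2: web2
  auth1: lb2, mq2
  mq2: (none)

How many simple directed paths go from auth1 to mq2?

1

auth1→mq2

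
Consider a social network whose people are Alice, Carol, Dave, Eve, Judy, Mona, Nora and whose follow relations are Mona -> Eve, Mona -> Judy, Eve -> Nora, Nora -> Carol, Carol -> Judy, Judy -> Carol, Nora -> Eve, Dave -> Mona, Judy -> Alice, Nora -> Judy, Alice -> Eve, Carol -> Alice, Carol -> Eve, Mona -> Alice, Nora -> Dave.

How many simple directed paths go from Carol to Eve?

3

Carol→Alice→Eve
Carol→Eve
Carol→Judy→Alice→Eve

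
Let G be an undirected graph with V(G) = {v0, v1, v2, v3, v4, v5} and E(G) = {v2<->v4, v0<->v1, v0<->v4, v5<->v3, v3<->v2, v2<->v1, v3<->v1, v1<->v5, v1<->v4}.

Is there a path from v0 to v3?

Yes

Explore from v0.
Distance 1: reach v1, v4.
Distance 2: reach v2, v3, v5.
Found v3.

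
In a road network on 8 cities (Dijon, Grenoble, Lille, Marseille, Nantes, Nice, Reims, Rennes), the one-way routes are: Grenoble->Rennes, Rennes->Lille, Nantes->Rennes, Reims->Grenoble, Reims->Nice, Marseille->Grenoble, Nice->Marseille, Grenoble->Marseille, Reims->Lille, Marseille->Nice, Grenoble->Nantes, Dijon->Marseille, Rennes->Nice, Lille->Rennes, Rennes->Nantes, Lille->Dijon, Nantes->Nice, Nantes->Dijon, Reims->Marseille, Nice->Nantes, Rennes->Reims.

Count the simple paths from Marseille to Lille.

6

Marseille→Grenoble→Nantes→Rennes→Lille
Marseille→Grenoble→Nantes→Rennes→Reims→Lille
Marseille→Grenoble→Rennes→Lille
Marseille→Grenoble→Rennes→Reims→Lille
Marseille→Nice→Nantes→Rennes→Lille
Marseille→Nice→Nantes→Rennes→Reims→Lille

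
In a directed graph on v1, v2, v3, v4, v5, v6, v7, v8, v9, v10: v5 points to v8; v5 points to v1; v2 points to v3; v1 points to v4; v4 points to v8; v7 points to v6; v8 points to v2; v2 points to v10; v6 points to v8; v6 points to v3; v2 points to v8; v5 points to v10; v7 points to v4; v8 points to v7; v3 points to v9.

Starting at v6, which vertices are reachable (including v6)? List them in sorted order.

Start at v6.
Its neighbours: v3, v8.
Then their neighbours: v2, v7, v9.
Then next layer: v4, v10.
Nothing further is reachable.

v2, v3, v4, v6, v7, v8, v9, v10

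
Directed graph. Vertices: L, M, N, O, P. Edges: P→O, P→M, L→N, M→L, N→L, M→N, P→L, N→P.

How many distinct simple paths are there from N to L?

N→L
N→P→L
N→P→M→L

3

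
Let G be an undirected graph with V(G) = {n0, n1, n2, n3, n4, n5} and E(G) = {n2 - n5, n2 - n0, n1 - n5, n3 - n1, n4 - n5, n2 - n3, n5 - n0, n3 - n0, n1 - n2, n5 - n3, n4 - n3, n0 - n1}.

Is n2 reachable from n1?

Yes

Explore from n1.
Distance 1: reach n0, n2, n3, n5.
Found n2.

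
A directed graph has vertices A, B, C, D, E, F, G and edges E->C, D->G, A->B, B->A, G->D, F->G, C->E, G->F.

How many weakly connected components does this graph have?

3

From A: component {A, B}.
From C: component {C, E}.
From D: component {D, F, G}.
That's 3 components.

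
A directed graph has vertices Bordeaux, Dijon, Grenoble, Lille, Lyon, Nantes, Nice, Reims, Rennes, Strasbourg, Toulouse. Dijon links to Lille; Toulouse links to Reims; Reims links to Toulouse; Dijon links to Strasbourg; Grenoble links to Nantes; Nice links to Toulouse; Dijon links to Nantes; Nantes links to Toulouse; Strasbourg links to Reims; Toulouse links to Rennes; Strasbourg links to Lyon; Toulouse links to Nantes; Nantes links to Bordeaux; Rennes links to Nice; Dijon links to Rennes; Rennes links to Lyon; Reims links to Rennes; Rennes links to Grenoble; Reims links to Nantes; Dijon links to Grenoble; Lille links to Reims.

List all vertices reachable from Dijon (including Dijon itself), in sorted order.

Start at Dijon.
Its neighbours: Grenoble, Lille, Nantes, Rennes, Strasbourg.
Then their neighbours: Bordeaux, Lyon, Nice, Reims, Toulouse.
Every vertex is now reached.

Bordeaux, Dijon, Grenoble, Lille, Lyon, Nantes, Nice, Reims, Rennes, Strasbourg, Toulouse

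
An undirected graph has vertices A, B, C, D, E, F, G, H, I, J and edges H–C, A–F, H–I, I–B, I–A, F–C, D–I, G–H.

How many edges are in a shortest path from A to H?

2

Distance 0: A.
Distance 1: F, I.
Distance 2: B, C, D, H — contains H.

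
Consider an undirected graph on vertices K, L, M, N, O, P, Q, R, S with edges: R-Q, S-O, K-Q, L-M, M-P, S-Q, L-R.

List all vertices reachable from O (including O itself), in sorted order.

Start at O.
Its neighbours: S.
Then their neighbours: Q.
Then next layer: K, R.
Then next layer: L.
Then next layer: M.
Then next layer: P.
Nothing further is reachable.

K, L, M, O, P, Q, R, S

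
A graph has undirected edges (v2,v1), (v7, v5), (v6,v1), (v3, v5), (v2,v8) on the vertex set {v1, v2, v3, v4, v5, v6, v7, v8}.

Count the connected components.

From v1: component {v1, v2, v6, v8}.
From v3: component {v3, v5, v7}.
From v4: component {v4}.
That's 3 components.

3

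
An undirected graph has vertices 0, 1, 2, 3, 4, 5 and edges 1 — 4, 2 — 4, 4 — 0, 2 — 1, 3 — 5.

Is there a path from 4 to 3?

No

Explore from 4.
Distance 1: reach 0, 1, 2.
The search is exhausted without reaching 3; it lies in a different component.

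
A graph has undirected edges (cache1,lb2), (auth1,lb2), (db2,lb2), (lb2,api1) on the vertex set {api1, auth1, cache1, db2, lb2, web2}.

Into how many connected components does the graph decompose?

From api1: component {api1, auth1, cache1, db2, lb2}.
From web2: component {web2}.
That's 2 components.

2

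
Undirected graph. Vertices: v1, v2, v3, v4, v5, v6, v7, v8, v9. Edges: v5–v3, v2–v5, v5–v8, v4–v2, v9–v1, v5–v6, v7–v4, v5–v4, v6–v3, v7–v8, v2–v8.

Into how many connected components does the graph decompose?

From v1: component {v1, v9}.
From v2: component {v2, v3, v4, v5, v6, v7, v8}.
That's 2 components.

2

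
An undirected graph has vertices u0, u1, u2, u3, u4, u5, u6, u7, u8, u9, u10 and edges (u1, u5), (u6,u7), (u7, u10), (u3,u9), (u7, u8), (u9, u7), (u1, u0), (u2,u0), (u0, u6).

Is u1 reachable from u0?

Yes

Explore from u0.
Distance 1: reach u1, u2, u6.
Found u1.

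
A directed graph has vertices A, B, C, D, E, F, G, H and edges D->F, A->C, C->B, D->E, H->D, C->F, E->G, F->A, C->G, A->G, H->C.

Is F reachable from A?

Yes

Explore from A.
Distance 1: reach C, G.
Distance 2: reach B, F.
Found F.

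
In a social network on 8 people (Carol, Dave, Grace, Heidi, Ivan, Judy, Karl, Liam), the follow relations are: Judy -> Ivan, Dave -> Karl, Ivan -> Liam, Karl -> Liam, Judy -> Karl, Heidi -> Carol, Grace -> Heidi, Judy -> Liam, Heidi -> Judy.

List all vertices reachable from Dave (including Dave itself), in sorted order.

Start at Dave.
Its neighbours: Karl.
Then their neighbours: Liam.
Nothing further is reachable.

Dave, Karl, Liam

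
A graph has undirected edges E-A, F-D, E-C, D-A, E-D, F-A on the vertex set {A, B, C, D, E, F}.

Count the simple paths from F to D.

3

F–A–D
F–A–E–D
F–D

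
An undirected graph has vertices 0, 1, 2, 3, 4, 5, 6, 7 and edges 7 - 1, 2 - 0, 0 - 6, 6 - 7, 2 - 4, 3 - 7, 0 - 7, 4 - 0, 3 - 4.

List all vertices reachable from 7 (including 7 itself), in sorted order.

0, 1, 2, 3, 4, 6, 7

Start at 7.
Its neighbours: 0, 1, 3, 6.
Then their neighbours: 2, 4.
Nothing further is reachable.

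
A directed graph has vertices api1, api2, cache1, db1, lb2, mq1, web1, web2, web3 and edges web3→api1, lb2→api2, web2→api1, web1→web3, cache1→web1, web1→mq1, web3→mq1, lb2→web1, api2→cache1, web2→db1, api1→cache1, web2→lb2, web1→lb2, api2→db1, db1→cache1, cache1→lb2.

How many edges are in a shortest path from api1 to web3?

Distance 0: api1.
Distance 1: cache1.
Distance 2: lb2, web1.
Distance 3: api2, mq1, web3 — contains web3.

3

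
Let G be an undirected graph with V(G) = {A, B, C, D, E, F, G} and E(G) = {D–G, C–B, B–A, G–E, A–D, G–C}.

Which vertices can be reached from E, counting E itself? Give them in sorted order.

Start at E.
Its neighbours: G.
Then their neighbours: C, D.
Then next layer: A, B.
Nothing further is reachable.

A, B, C, D, E, G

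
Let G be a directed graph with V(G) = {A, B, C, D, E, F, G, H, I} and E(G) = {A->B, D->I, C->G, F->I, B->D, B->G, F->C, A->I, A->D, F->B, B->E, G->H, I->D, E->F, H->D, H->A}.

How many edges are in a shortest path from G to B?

Distance 0: G.
Distance 1: H.
Distance 2: A, D.
Distance 3: B, I — contains B.

3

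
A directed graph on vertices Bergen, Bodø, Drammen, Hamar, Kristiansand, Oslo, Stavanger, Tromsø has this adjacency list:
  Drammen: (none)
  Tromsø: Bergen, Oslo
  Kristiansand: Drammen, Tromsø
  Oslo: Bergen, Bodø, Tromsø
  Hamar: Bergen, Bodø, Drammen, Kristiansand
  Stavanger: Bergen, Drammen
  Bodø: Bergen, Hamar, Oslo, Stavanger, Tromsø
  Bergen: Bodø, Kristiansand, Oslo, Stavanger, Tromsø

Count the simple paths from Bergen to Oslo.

Bergen→Bodø→Hamar→Kristiansand→Tromsø→Oslo
Bergen→Bodø→Oslo
Bergen→Bodø→Tromsø→Oslo
Bergen→Kristiansand→Tromsø→Oslo
Bergen→Oslo
Bergen→Tromsø→Oslo

6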